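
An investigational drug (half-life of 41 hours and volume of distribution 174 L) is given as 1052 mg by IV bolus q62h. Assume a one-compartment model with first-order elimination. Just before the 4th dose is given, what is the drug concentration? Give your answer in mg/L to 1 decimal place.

3.1 mg/L

f = (1/2)^(τ/t½) = (1/2)^(62/41) ≈ 0.3506.
C₀ = D/Vd = 1052/174 ≈ 6.046 mg/L.
Before the 4th dose, 3 doses have been given. Superposition: Cmin = C₀·(f + f² + … + f^3).
≈ 6.046 × (0.3506 + 0.1229 + 0.0431) ≈ 6.046 × 0.5166 ≈ 3.123 mg/L.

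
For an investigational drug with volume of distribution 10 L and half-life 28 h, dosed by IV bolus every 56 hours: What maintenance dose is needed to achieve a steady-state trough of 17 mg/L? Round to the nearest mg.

τ/t½ = 56/28 ≈ 2, so f = (1/2)^(56/28) ≈ 0.250000.
Cmin,ss = (D/Vd)·f/(1−f), so D = Cmin,ss·Vd·(1−f)/f.
D = 17 × 10 × (1−f)/f ≈ 17 × 10 × 3.00000 ≈ 510.00 mg.

510 mg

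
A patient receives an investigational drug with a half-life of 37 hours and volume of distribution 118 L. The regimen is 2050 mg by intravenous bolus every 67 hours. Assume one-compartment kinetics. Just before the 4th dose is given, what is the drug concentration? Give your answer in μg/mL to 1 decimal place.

f = (1/2)^(τ/t½) = (1/2)^(67/37) ≈ 0.2850.
C₀ = D/Vd = 2050/118 ≈ 17.373 μg/mL.
Before the 4th dose, 3 doses have been given. Superposition: Cmin = C₀·(f + f² + … + f^3).
≈ 17.373 × (0.2850 + 0.0812 + 0.0231) ≈ 17.373 × 0.3893 ≈ 6.763 μg/mL.

6.8 μg/mL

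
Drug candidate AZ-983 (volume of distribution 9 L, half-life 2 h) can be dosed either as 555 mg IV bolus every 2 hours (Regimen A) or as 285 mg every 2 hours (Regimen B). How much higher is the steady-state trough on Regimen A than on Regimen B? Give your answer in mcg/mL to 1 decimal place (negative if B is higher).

Regimen A: f = (1/2)^(2/2) ≈ 0.5000; Cmin,ss = (555/9)·f/(1−f) ≈ 61.667 mcg/mL.
Regimen B: f = (1/2)^(2/2) ≈ 0.5000; Cmin,ss = (285/9)·f/(1−f) ≈ 31.667 mcg/mL.
Difference ≈ 61.667 − 31.667 ≈ 30.000 mcg/mL.

30.0 mcg/mL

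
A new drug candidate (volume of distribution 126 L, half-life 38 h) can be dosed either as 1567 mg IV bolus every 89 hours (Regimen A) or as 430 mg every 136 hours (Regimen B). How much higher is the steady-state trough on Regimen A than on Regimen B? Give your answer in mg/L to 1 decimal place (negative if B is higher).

Regimen A: f = (1/2)^(89/38) ≈ 0.1972; Cmin,ss = (1567/126)·f/(1−f) ≈ 3.055 mg/L.
Regimen B: f = (1/2)^(136/38) ≈ 0.0837; Cmin,ss = (430/126)·f/(1−f) ≈ 0.312 mg/L.
Difference ≈ 3.055 − 0.312 ≈ 2.743 mg/L.

2.7 mg/L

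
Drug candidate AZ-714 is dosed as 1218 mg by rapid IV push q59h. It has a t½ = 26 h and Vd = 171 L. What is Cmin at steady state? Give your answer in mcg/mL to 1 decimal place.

1.9 mcg/mL

k = ln2/t½ = ln2/26 ≈ 0.026660 h⁻¹; fraction remaining f = e^(−kτ) = e^(−0.026660×59) ≈ 0.2074.
At steady state, accumulation factor R = 1/(1 − e^(−kτ)) ≈ 1.2617.
Single-dose peak C₀ = D/Vd = 1218/171 ≈ 7.123 mcg/mL.
Steady-state peak Cmax,ss = C₀·R ≈ 7.123 × 1.2617 ≈ 8.987 mcg/mL.
Steady-state trough Cmin,ss = Cmax,ss·f ≈ 8.987 × 0.2074 ≈ 1.864 mcg/mL.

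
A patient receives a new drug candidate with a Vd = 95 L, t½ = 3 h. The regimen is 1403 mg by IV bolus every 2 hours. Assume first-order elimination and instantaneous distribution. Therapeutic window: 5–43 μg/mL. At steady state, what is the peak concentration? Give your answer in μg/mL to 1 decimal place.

39.9 μg/mL

τ/t½ = 2/3 ≈ 0.66667, so fraction remaining f = (1/2)^(2/3) ≈ 0.6300.
Accumulation ratio R = 1/(1 − f) ≈ 1/0.3700 ≈ 2.7027.
Single-dose peak C₀ = D/Vd = 1403/95 ≈ 14.768 μg/mL.
Steady-state peak Cmax,ss = C₀·R ≈ 14.768 × 2.7027 ≈ 39.913 μg/mL.
Peak 39.9 μg/mL vs MTC 43 μg/mL: below toxic threshold.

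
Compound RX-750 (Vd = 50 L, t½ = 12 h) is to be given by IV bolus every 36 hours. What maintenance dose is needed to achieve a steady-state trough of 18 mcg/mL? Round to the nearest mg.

6300 mg

τ/t½ = 36/12 ≈ 3, so f = (1/2)^(36/12) ≈ 0.125000.
Cmin,ss = (D/Vd)·f/(1−f), so D = Cmin,ss·Vd·(1−f)/f.
D = 18 × 50 × (1−f)/f ≈ 18 × 50 × 7.00000 ≈ 6300.00 mg.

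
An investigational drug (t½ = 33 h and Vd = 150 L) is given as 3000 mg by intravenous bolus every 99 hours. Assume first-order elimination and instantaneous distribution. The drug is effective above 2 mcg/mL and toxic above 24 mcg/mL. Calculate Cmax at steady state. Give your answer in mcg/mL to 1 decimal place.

22.9 mcg/mL

τ = 99 h = 3 half-lives, so f = (1/2)^3 = 0.125.
At steady state, R = 1/(1 − 0.125) = 8/7.
Single-dose peak C₀ = D/Vd = 3000/150 = 20 mcg/mL.
Steady-state peak Cmax,ss = C₀·R = 20 × 8/7 ≈ 22.857 mcg/mL.
Peak 22.9 mcg/mL vs MTC 24 mcg/mL: below toxic threshold.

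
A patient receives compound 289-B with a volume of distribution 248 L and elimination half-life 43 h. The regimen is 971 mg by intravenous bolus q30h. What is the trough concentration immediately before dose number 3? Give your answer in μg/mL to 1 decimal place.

3.9 μg/mL

f = (1/2)^(τ/t½) = (1/2)^(30/43) ≈ 0.6166.
C₀ = D/Vd = 971/248 ≈ 3.915 μg/mL.
Before the 3rd dose, 2 doses have been given. Superposition: Cmin = C₀·(f + f²).
≈ 3.915 × (0.6166 + 0.3802) ≈ 3.915 × 0.9968 ≈ 3.902 μg/mL.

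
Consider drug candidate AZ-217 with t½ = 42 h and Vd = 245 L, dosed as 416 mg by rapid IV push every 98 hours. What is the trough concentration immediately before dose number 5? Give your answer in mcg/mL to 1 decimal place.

0.4 mcg/mL

f = (1/2)^(τ/t½) = (1/2)^(98/42) ≈ 0.1984.
C₀ = D/Vd = 416/245 ≈ 1.698 mcg/mL.
Before the 5th dose, 4 doses have been given. Superposition: Cmin = C₀·(f + f² + … + f^4).
≈ 1.698 × (0.1984 + 0.0394 + 0.0078 + 0.0015) ≈ 1.698 × 0.2471 ≈ 0.420 mcg/mL.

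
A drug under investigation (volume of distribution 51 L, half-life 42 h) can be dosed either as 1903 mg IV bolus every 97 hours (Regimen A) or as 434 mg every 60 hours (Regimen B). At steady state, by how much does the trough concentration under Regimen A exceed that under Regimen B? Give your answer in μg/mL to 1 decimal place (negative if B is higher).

4.4 μg/mL

Regimen A: f = (1/2)^(97/42) ≈ 0.2017; Cmin,ss = (1903/51)·f/(1−f) ≈ 9.428 μg/mL.
Regimen B: f = (1/2)^(60/42) ≈ 0.3715; Cmin,ss = (434/51)·f/(1−f) ≈ 5.030 μg/mL.
Difference ≈ 9.428 − 5.030 ≈ 4.398 μg/mL.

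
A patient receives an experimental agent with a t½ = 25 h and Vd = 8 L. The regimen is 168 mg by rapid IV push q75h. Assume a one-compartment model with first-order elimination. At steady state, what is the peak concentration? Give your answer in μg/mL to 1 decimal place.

The dosing interval is 3 half-lives, so f = 2^(−3) = 0.125.
At steady state, R = 1/(1 − 0.125) = 8/7.
Single-dose peak C₀ = D/Vd = 168/8 = 21 μg/mL.
Steady-state peak Cmax,ss = C₀·R = 21 × 8/7 ≈ 24.000 μg/mL.

24.0 μg/mL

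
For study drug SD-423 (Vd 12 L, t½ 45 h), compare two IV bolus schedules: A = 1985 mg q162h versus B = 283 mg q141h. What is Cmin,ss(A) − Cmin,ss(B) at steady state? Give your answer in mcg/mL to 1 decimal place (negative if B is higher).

Regimen A: f = (1/2)^(162/45) ≈ 0.0825; Cmin,ss = (1985/12)·f/(1−f) ≈ 14.874 mcg/mL.
Regimen B: f = (1/2)^(141/45) ≈ 0.1140; Cmin,ss = (283/12)·f/(1−f) ≈ 3.034 mcg/mL.
Difference ≈ 14.874 − 3.034 ≈ 11.840 mcg/mL.

11.8 mcg/mL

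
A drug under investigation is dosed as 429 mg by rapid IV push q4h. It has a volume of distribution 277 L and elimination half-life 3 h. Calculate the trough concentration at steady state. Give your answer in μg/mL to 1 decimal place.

τ/t½ = 4/3 ≈ 1.3333, so fraction remaining f = (1/2)^(4/3) ≈ 0.3969.
Accumulation ratio R = 1/(1 − f) ≈ 1/0.6031 ≈ 1.6581.
Single-dose peak C₀ = D/Vd = 429/277 ≈ 1.549 μg/mL.
Cmax,ss = C₀/(1 − f) ≈ 1.549/0.6031 ≈ 2.568 μg/mL.
Steady-state trough Cmin,ss = Cmax,ss·f ≈ 2.568 × 0.3969 ≈ 1.019 μg/mL.

1.0 μg/mL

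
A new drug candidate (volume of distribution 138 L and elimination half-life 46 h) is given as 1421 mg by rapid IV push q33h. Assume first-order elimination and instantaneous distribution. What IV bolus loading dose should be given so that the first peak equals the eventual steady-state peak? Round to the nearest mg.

f = (1/2)^(33/46) ≈ 0.608196; accumulation ratio R = 1/(1−f) ≈ 2.55230.
Loading dose to hit Cmax,ss on first dose: D_load = D_maint·R ≈ 1421 × 2.55230 ≈ 3626.82 mg.

3627 mg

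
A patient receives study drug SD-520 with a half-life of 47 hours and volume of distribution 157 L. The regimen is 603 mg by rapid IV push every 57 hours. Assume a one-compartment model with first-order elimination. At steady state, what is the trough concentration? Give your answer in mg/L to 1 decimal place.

2.9 mg/L

τ/t½ = 57/47 ≈ 1.2128, so fraction remaining f = (1/2)^(57/47) ≈ 0.4314.
Single-dose peak C₀ = D/Vd = 603/157 ≈ 3.841 mg/L.
Steady-state trough Cmin,ss = C₀·f/(1−f) ≈ 3.841 × 0.4314/0.5686 ≈ 2.914 mg/L.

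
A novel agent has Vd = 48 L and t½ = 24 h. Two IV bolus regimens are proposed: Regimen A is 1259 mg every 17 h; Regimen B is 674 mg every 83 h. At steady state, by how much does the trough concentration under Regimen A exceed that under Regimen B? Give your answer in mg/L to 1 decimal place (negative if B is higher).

Regimen A: f = (1/2)^(17/24) ≈ 0.6120; Cmin,ss = (1259/48)·f/(1−f) ≈ 41.372 mg/L.
Regimen B: f = (1/2)^(83/24) ≈ 0.0910; Cmin,ss = (674/48)·f/(1−f) ≈ 1.406 mg/L.
Difference ≈ 41.372 − 1.406 ≈ 39.966 mg/L.

40.0 mg/L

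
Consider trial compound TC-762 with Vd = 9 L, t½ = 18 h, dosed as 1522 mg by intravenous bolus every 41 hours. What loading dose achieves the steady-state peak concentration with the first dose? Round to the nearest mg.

f = (1/2)^(41/18) ≈ 0.206215; accumulation ratio R = 1/(1−f) ≈ 1.25979.
Loading dose to hit Cmax,ss on first dose: D_load = D_maint·R ≈ 1522 × 1.25979 ≈ 1917.40 mg.

1917 mg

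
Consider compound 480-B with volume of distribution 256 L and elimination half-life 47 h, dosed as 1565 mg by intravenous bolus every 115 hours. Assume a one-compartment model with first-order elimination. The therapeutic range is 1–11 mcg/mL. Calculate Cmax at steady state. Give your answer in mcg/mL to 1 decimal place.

Over one 115-h interval, 115/47 ≈ 2.4468 half-lives elapse, leaving f ≈ 0.1834 of each dose.
At steady state, accumulation factor R = 1/(1 − e^(−kτ)) ≈ 1.2246.
Single-dose peak C₀ = D/Vd = 1565/256 ≈ 6.113 mcg/mL.
Cmax,ss = C₀/(1 − f) ≈ 6.113/0.8166 ≈ 7.486 mcg/mL.
Peak 7.5 mcg/mL vs MTC 11 mcg/mL: below toxic threshold.

7.5 mcg/mL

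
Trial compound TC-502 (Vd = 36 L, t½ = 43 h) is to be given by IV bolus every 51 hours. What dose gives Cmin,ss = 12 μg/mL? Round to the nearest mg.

τ/t½ = 51/43 ≈ 1.186, so f = (1/2)^(51/43) ≈ 0.439506.
Cmin,ss = (D/Vd)·f/(1−f), so D = Cmin,ss·Vd·(1−f)/f.
D = 12 × 36 × (1−f)/f ≈ 12 × 36 × 1.27528 ≈ 550.92 mg.

551 mg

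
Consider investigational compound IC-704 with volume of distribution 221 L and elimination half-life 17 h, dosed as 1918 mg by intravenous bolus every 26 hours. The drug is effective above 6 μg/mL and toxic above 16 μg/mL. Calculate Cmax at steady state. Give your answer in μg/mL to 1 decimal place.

13.3 μg/mL

Over one 26-h interval, 26/17 ≈ 1.5294 half-lives elapse, leaving f ≈ 0.3464 of each dose.
At steady state, accumulation factor R = 1/(1 − e^(−kτ)) ≈ 1.5300.
Single-dose peak C₀ = D/Vd = 1918/221 ≈ 8.679 μg/mL.
Steady-state peak Cmax,ss = C₀·R ≈ 8.679 × 1.5300 ≈ 13.279 μg/mL.
Peak 13.3 μg/mL vs MTC 16 μg/mL: below toxic threshold.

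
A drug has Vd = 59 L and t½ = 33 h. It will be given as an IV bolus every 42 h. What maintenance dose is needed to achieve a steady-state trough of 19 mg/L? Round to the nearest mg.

τ/t½ = 42/33 ≈ 1.2727, so f = (1/2)^(42/33) ≈ 0.413877.
Cmin,ss = (D/Vd)·f/(1−f), so D = Cmin,ss·Vd·(1−f)/f.
D = 19 × 59 × (1−f)/f ≈ 19 × 59 × 1.41618 ≈ 1587.54 mg.

1588 mg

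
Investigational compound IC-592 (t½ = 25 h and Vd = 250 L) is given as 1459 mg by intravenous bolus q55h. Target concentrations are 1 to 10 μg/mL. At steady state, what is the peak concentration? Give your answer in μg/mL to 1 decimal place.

7.5 μg/mL

k = ln2/t½ = ln2/25 ≈ 0.027726 h⁻¹; fraction remaining f = e^(−kτ) = e^(−0.027726×55) ≈ 0.2176.
At steady state, accumulation factor R = 1/(1 − e^(−kτ)) ≈ 1.2781.
Each bolus raises the concentration by D/Vd = 1459/250 ≈ 5.836 μg/mL.
Steady-state peak Cmax,ss = C₀·R ≈ 5.836 × 1.2781 ≈ 7.459 μg/mL.
Peak 7.5 μg/mL vs MTC 10 μg/mL: below toxic threshold.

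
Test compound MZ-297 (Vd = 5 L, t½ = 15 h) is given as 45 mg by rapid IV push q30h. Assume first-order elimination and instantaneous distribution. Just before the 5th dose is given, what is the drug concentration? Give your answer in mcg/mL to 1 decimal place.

3.0 mcg/mL

f = (1/2)^(τ/t½) = (1/2)^(30/15) ≈ 0.2500.
C₀ = D/Vd = 45/5 ≈ 9.000 mcg/mL.
Before the 5th dose, 4 doses have been given. Superposition: Cmin = C₀·(f + f² + … + f^4).
≈ 9.000 × (0.2500 + 0.0625 + 0.0156 + 0.0039) ≈ 9.000 × 0.3320 ≈ 2.988 mcg/mL.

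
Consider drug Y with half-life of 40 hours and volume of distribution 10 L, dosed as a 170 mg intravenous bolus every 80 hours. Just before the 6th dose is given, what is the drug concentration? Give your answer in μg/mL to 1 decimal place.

5.7 μg/mL

f = (1/2)^(τ/t½) = (1/2)^(80/40) ≈ 0.2500.
C₀ = D/Vd = 170/10 ≈ 17.000 μg/mL.
Before the 6th dose, 5 doses have been given. Superposition: Cmin = C₀·(f + f² + … + f^5).
≈ 17.000 × (0.2500 + 0.0625 + 0.0156 + 0.0039 + 0.0010) ≈ 17.000 × 0.3330 ≈ 5.661 μg/mL.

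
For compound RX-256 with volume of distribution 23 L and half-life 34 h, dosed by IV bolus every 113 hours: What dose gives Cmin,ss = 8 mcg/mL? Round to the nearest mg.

τ/t½ = 113/34 ≈ 3.3235, so f = (1/2)^(113/34) ≈ 0.099889.
Cmin,ss = (D/Vd)·f/(1−f), so D = Cmin,ss·Vd·(1−f)/f.
D = 8 × 23 × (1−f)/f ≈ 8 × 23 × 9.01111 ≈ 1658.04 mg.

1658 mg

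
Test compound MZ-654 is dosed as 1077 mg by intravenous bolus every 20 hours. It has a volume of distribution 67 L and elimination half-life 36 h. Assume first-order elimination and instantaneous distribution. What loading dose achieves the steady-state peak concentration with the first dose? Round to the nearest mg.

f = (1/2)^(20/36) ≈ 0.680395; accumulation ratio R = 1/(1−f) ≈ 3.12886.
Loading dose to hit Cmax,ss on first dose: D_load = D_maint·R ≈ 1077 × 3.12886 ≈ 3369.78 mg.

3370 mg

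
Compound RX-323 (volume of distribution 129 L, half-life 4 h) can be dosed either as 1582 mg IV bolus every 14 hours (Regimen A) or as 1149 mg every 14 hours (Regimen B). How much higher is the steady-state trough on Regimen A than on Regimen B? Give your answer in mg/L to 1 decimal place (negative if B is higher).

0.3 mg/L

Regimen A: f = (1/2)^(14/4) ≈ 0.0884; Cmin,ss = (1582/129)·f/(1−f) ≈ 1.189 mg/L.
Regimen B: f = (1/2)^(14/4) ≈ 0.0884; Cmin,ss = (1149/129)·f/(1−f) ≈ 0.864 mg/L.
Difference ≈ 1.189 − 0.864 ≈ 0.325 mg/L.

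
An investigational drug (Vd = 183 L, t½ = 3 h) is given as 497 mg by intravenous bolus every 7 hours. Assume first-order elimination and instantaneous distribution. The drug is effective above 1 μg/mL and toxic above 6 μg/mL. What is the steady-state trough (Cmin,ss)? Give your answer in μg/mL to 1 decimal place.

Over one 7-h interval, 7/3 ≈ 2.3333 half-lives elapse, leaving f ≈ 0.1984 of each dose.
At steady state, accumulation factor R = 1/(1 − e^(−kτ)) ≈ 1.2475.
Each bolus raises the concentration by D/Vd = 497/183 ≈ 2.716 μg/mL.
Cmax,ss = C₀/(1 − f) ≈ 2.716/0.8016 ≈ 3.388 μg/mL.
One interval later, Cmin,ss = Cmax,ss·e^(−kτ) ≈ 3.388 × 0.1984 ≈ 0.672 μg/mL.
Trough 0.7 μg/mL vs MEC 1 μg/mL: subtherapeutic.

0.7 μg/mL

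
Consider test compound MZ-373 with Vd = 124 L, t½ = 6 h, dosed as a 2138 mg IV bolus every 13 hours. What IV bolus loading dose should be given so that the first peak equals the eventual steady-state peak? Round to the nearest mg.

2751 mg

f = (1/2)^(13/6) ≈ 0.222725; accumulation ratio R = 1/(1−f) ≈ 1.28655.
Loading dose to hit Cmax,ss on first dose: D_load = D_maint·R ≈ 2138 × 1.28655 ≈ 2750.64 mg.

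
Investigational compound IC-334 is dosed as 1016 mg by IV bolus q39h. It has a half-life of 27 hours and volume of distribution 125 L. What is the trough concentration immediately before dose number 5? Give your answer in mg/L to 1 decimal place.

4.6 mg/L

f = (1/2)^(τ/t½) = (1/2)^(39/27) ≈ 0.3674.
C₀ = D/Vd = 1016/125 ≈ 8.128 mg/L.
Before the 5th dose, 4 doses have been given. Superposition: Cmin = C₀·(f + f² + … + f^4).
≈ 8.128 × (0.3674 + 0.1350 + 0.0496 + 0.0182) ≈ 8.128 × 0.5702 ≈ 4.635 mg/L.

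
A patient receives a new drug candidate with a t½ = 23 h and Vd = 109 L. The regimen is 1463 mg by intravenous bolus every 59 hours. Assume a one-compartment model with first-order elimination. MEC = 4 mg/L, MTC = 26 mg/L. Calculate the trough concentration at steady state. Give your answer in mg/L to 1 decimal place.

k = ln2/t½ = ln2/23 ≈ 0.030137 h⁻¹; fraction remaining f = e^(−kτ) = e^(−0.030137×59) ≈ 0.1690.
Accumulation ratio R = 1/(1 − f) ≈ 1/0.8310 ≈ 1.2034.
Each bolus raises the concentration by D/Vd = 1463/109 ≈ 13.422 mg/L.
Cmax,ss = C₀/(1 − f) ≈ 13.422/0.8310 ≈ 16.152 mg/L.
One interval later, Cmin,ss = Cmax,ss·e^(−kτ) ≈ 16.152 × 0.1690 ≈ 2.730 mg/L.
Trough 2.7 mg/L vs MEC 4 mg/L: subtherapeutic.

2.7 mg/L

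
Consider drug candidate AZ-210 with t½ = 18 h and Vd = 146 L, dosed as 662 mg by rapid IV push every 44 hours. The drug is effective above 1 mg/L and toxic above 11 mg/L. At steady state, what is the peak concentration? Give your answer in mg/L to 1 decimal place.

5.6 mg/L

k = ln2/t½ = ln2/18 ≈ 0.038508 h⁻¹; fraction remaining f = e^(−kτ) = e^(−0.038508×44) ≈ 0.1837.
At steady state, accumulation factor R = 1/(1 − e^(−kτ)) ≈ 1.2250.
Each bolus raises the concentration by D/Vd = 662/146 ≈ 4.534 mg/L.
Steady-state peak Cmax,ss = C₀·R ≈ 4.534 × 1.2250 ≈ 5.554 mg/L.
Peak 5.6 mg/L vs MTC 11 mg/L: below toxic threshold.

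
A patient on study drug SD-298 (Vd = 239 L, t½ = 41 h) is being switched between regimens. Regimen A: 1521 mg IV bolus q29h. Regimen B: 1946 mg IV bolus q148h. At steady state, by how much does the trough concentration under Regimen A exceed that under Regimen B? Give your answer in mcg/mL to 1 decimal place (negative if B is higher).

Regimen A: f = (1/2)^(29/41) ≈ 0.6125; Cmin,ss = (1521/239)·f/(1−f) ≈ 10.059 mcg/mL.
Regimen B: f = (1/2)^(148/41) ≈ 0.0819; Cmin,ss = (1946/239)·f/(1−f) ≈ 0.726 mcg/mL.
Difference ≈ 10.059 − 0.726 ≈ 9.333 mcg/mL.

9.3 mcg/mL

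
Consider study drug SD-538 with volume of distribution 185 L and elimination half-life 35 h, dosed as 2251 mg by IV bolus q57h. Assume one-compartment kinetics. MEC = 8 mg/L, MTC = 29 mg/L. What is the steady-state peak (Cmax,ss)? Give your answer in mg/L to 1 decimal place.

18.0 mg/L

τ/t½ = 57/35 ≈ 1.6286, so fraction remaining f = (1/2)^(57/35) ≈ 0.3234.
At steady state, accumulation factor R = 1/(1 − e^(−kτ)) ≈ 1.4780.
Each bolus raises the concentration by D/Vd = 2251/185 ≈ 12.168 mg/L.
Steady-state peak Cmax,ss = C₀·R ≈ 12.168 × 1.4780 ≈ 17.984 mg/L.
Peak 18.0 mg/L vs MTC 29 mg/L: below toxic threshold.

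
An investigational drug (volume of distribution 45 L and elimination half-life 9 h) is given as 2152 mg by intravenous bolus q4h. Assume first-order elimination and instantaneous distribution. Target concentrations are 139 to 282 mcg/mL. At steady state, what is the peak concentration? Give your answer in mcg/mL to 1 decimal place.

τ/t½ = 4/9 ≈ 0.44444, so fraction remaining f = (1/2)^(4/9) ≈ 0.7349.
At steady state, accumulation factor R = 1/(1 − e^(−kτ)) ≈ 3.7722.
Single-dose peak C₀ = D/Vd = 2152/45 ≈ 47.822 mcg/mL.
Steady-state peak Cmax,ss = C₀·R ≈ 47.822 × 3.7722 ≈ 180.394 mcg/mL.
Peak 180.4 mcg/mL vs MTC 282 mcg/mL: below toxic threshold.

180.4 mcg/mL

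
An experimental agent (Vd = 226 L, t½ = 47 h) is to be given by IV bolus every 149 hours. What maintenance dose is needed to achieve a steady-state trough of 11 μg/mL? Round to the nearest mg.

τ/t½ = 149/47 ≈ 3.1702, so f = (1/2)^(149/47) ≈ 0.111089.
Cmin,ss = (D/Vd)·f/(1−f), so D = Cmin,ss·Vd·(1−f)/f.
D = 11 × 226 × (1−f)/f ≈ 11 × 226 × 8.00179 ≈ 19892.45 mg.

19892 mg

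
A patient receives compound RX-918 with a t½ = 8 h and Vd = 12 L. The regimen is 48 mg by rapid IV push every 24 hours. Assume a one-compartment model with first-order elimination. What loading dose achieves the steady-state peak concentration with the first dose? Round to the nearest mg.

55 mg

f = (1/2)^(24/8) ≈ 0.125000; accumulation ratio R = 1/(1−f) ≈ 1.14286.
Loading dose to hit Cmax,ss on first dose: D_load = D_maint·R ≈ 48 × 1.14286 ≈ 54.86 mg.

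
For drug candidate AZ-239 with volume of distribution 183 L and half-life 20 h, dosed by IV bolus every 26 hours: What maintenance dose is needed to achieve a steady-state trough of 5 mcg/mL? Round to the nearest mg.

τ/t½ = 26/20 ≈ 1.3, so f = (1/2)^(26/20) ≈ 0.406126.
Cmin,ss = (D/Vd)·f/(1−f), so D = Cmin,ss·Vd·(1−f)/f.
D = 5 × 183 × (1−f)/f ≈ 5 × 183 × 1.46229 ≈ 1338.00 mg.

1338 mg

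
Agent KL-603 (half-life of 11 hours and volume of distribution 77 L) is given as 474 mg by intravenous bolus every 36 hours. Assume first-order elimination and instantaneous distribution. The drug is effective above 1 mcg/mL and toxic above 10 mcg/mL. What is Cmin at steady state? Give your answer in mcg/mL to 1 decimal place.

0.7 mcg/mL

k = ln2/t½ = ln2/11 ≈ 0.063013 h⁻¹; fraction remaining f = e^(−kτ) = e^(−0.063013×36) ≈ 0.1035.
At steady state, accumulation factor R = 1/(1 − e^(−kτ)) ≈ 1.1154.
Single-dose peak C₀ = D/Vd = 474/77 ≈ 6.156 mcg/mL.
Steady-state peak Cmax,ss = C₀·R ≈ 6.156 × 1.1154 ≈ 6.866 mcg/mL.
One interval later, Cmin,ss = Cmax,ss·e^(−kτ) ≈ 6.866 × 0.1035 ≈ 0.711 mcg/mL.
Trough 0.7 mcg/mL vs MEC 1 mcg/mL: subtherapeutic.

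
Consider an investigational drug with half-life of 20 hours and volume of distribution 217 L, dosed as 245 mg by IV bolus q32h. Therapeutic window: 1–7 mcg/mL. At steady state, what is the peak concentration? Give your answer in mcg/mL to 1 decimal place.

1.7 mcg/mL

Over one 32-h interval, 32/20 ≈ 1.6 half-lives elapse, leaving f ≈ 0.3299 of each dose.
Accumulation ratio R = 1/(1 − f) ≈ 1/0.6701 ≈ 1.4923.
Each bolus raises the concentration by D/Vd = 245/217 ≈ 1.129 mcg/mL.
Cmax,ss = C₀/(1 − f) ≈ 1.129/0.6701 ≈ 1.685 mcg/mL.
Peak 1.7 mcg/mL vs MTC 7 mcg/mL: below toxic threshold.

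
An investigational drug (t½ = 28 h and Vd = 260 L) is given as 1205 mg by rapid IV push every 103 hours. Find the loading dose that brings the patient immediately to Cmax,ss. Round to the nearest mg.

f = (1/2)^(103/28) ≈ 0.078098; accumulation ratio R = 1/(1−f) ≈ 1.08471.
Loading dose to hit Cmax,ss on first dose: D_load = D_maint·R ≈ 1205 × 1.08471 ≈ 1307.08 mg.

1307 mg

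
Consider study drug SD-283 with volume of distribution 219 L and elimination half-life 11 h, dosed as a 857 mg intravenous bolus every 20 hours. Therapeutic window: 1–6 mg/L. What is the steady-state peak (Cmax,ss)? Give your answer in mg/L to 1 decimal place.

τ/t½ = 20/11 ≈ 1.8182, so fraction remaining f = (1/2)^(20/11) ≈ 0.2836.
Accumulation ratio R = 1/(1 − f) ≈ 1/0.7164 ≈ 1.3959.
Single-dose peak C₀ = D/Vd = 857/219 ≈ 3.913 mg/L.
Steady-state peak Cmax,ss = C₀·R ≈ 3.913 × 1.3959 ≈ 5.462 mg/L.
Peak 5.5 mg/L vs MTC 6 mg/L: below toxic threshold.

5.5 mg/L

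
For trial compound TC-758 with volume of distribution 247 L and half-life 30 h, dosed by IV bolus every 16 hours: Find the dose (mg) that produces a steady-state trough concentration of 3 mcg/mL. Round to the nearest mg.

331 mg

τ/t½ = 16/30 ≈ 0.53333, so f = (1/2)^(16/30) ≈ 0.690956.
Cmin,ss = (D/Vd)·f/(1−f), so D = Cmin,ss·Vd·(1−f)/f.
D = 3 × 247 × (1−f)/f ≈ 3 × 247 × 0.44727 ≈ 331.43 mg.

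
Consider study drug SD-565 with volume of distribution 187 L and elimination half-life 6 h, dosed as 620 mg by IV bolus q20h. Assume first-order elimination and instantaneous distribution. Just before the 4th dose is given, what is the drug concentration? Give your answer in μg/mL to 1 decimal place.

f = (1/2)^(τ/t½) = (1/2)^(20/6) ≈ 0.0992.
C₀ = D/Vd = 620/187 ≈ 3.316 μg/mL.
Before the 4th dose, 3 doses have been given. Superposition: Cmin = C₀·(f + f² + … + f^3).
≈ 3.316 × (0.0992 + 0.0098 + 0.0010) ≈ 3.316 × 0.1100 ≈ 0.365 μg/mL.

0.4 μg/mL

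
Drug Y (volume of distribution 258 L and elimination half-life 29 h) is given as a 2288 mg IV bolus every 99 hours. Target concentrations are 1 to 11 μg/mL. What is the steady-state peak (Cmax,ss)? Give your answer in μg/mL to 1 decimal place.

9.8 μg/mL

τ/t½ = 99/29 ≈ 3.4138, so fraction remaining f = (1/2)^(99/29) ≈ 0.0938.
At steady state, accumulation factor R = 1/(1 − e^(−kτ)) ≈ 1.1035.
Each bolus raises the concentration by D/Vd = 2288/258 ≈ 8.868 μg/mL.
Steady-state peak Cmax,ss = C₀·R ≈ 8.868 × 1.1035 ≈ 9.786 μg/mL.
Peak 9.8 μg/mL vs MTC 11 μg/mL: below toxic threshold.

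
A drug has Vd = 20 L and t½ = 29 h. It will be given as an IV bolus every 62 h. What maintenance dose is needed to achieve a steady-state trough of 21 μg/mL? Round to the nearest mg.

1429 mg

τ/t½ = 62/29 ≈ 2.1379, so f = (1/2)^(62/29) ≈ 0.227205.
Cmin,ss = (D/Vd)·f/(1−f), so D = Cmin,ss·Vd·(1−f)/f.
D = 21 × 20 × (1−f)/f ≈ 21 × 20 × 3.40131 ≈ 1428.55 mg.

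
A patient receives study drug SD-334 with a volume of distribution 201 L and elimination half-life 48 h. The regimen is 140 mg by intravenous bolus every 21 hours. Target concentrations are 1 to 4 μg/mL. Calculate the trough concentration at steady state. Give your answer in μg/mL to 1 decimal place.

2.0 μg/mL

τ/t½ = 21/48 ≈ 0.4375, so fraction remaining f = (1/2)^(21/48) ≈ 0.7384.
Accumulation ratio R = 1/(1 − f) ≈ 1/0.2616 ≈ 3.8226.
Each bolus raises the concentration by D/Vd = 140/201 ≈ 0.697 μg/mL.
Cmax,ss = C₀/(1 − f) ≈ 0.697/0.2616 ≈ 2.664 μg/mL.
Steady-state trough Cmin,ss = Cmax,ss·f ≈ 2.664 × 0.7384 ≈ 1.967 μg/mL.
Trough 2.0 μg/mL vs MEC 1 μg/mL: adequate.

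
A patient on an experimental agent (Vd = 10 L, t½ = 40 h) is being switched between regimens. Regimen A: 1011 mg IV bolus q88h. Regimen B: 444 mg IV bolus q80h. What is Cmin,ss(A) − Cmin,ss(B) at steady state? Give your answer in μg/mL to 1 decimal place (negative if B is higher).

13.3 μg/mL

Regimen A: f = (1/2)^(88/40) ≈ 0.2176; Cmin,ss = (1011/10)·f/(1−f) ≈ 28.118 μg/mL.
Regimen B: f = (1/2)^(80/40) ≈ 0.2500; Cmin,ss = (444/10)·f/(1−f) ≈ 14.800 μg/mL.
Difference ≈ 28.118 − 14.800 ≈ 13.318 μg/mL.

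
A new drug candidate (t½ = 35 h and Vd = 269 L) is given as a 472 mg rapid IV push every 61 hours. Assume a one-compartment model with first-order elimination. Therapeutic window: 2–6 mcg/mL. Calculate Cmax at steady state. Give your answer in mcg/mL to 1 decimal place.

2.5 mcg/mL

τ/t½ = 61/35 ≈ 1.7429, so fraction remaining f = (1/2)^(61/35) ≈ 0.2988.
Accumulation ratio R = 1/(1 − f) ≈ 1/0.7012 ≈ 1.4261.
Each bolus raises the concentration by D/Vd = 472/269 ≈ 1.755 mcg/mL.
Steady-state peak Cmax,ss = C₀·R ≈ 1.755 × 1.4261 ≈ 2.503 mcg/mL.
Peak 2.5 mcg/mL vs MTC 6 mcg/mL: below toxic threshold.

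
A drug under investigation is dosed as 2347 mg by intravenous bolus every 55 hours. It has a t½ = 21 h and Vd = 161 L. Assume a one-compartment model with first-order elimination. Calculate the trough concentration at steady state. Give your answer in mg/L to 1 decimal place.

2.8 mg/L

τ/t½ = 55/21 ≈ 2.619, so fraction remaining f = (1/2)^(55/21) ≈ 0.1628.
At steady state, accumulation factor R = 1/(1 − e^(−kτ)) ≈ 1.1945.
Each bolus raises the concentration by D/Vd = 2347/161 ≈ 14.578 mg/L.
Steady-state peak Cmax,ss = C₀·R ≈ 14.578 × 1.1945 ≈ 17.413 mg/L.
One interval later, Cmin,ss = Cmax,ss·e^(−kτ) ≈ 17.413 × 0.1628 ≈ 2.835 mg/L.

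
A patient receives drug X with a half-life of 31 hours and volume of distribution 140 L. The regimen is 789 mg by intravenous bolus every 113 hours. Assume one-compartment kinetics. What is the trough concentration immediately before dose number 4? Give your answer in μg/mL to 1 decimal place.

f = (1/2)^(τ/t½) = (1/2)^(113/31) ≈ 0.0799.
C₀ = D/Vd = 789/140 ≈ 5.636 μg/mL.
Before the 4th dose, 3 doses have been given. Superposition: Cmin = C₀·(f + f² + … + f^3).
≈ 5.636 × (0.0799 + 0.0064 + 0.0005) ≈ 5.636 × 0.0868 ≈ 0.489 μg/mL.

0.5 μg/mL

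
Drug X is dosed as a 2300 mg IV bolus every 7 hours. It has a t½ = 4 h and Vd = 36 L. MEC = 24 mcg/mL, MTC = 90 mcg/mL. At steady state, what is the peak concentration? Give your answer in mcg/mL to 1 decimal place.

90.9 mcg/mL

k = ln2/t½ = ln2/4 ≈ 0.173287 h⁻¹; fraction remaining f = e^(−kτ) = e^(−0.173287×7) ≈ 0.2973.
Accumulation ratio R = 1/(1 − f) ≈ 1/0.7027 ≈ 1.4231.
Each bolus raises the concentration by D/Vd = 2300/36 ≈ 63.889 mcg/mL.
Steady-state peak Cmax,ss = C₀·R ≈ 63.889 × 1.4231 ≈ 90.920 mcg/mL.
Peak 90.9 mcg/mL vs MTC 90 mcg/mL: exceeds toxic threshold.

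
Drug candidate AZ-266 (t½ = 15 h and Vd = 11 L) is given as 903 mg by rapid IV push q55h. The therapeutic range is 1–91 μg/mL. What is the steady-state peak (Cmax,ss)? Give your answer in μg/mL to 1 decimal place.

89.1 μg/mL

Over one 55-h interval, 55/15 ≈ 3.6667 half-lives elapse, leaving f ≈ 0.0787 of each dose.
Accumulation ratio R = 1/(1 − f) ≈ 1/0.9213 ≈ 1.0854.
Each bolus raises the concentration by D/Vd = 903/11 ≈ 82.091 μg/mL.
Steady-state peak Cmax,ss = C₀·R ≈ 82.091 × 1.0854 ≈ 89.102 μg/mL.
Peak 89.1 μg/mL vs MTC 91 μg/mL: below toxic threshold.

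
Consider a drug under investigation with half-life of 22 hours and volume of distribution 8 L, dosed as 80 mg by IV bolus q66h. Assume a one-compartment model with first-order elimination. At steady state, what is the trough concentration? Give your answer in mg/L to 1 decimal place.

1.4 mg/L

τ = 66 h = 3 half-lives, so f = (1/2)^3 = 0.125.
At steady state, R = 1/(1 − 0.125) = 8/7.
Single-dose peak C₀ = D/Vd = 80/8 = 10 mg/L.
Steady-state peak Cmax,ss = C₀·R = 10 × 8/7 ≈ 11.429 mg/L.
Steady-state trough Cmin,ss = Cmax,ss·f ≈ 11.429 × 0.125 ≈ 1.429 mg/L.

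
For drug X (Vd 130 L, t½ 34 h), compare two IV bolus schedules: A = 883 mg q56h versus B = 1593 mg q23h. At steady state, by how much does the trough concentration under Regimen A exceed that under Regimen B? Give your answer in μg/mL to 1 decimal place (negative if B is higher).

Regimen A: f = (1/2)^(56/34) ≈ 0.3193; Cmin,ss = (883/130)·f/(1−f) ≈ 3.186 μg/mL.
Regimen B: f = (1/2)^(23/34) ≈ 0.6257; Cmin,ss = (1593/130)·f/(1−f) ≈ 20.484 μg/mL.
Difference ≈ 3.186 − 20.484 ≈ -17.298 μg/mL.

-17.3 μg/mL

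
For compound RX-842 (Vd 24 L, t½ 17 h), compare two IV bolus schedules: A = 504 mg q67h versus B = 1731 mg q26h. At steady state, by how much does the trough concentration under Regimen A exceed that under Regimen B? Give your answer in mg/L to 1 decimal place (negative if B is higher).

Regimen A: f = (1/2)^(67/17) ≈ 0.0651; Cmin,ss = (504/24)·f/(1−f) ≈ 1.462 mg/L.
Regimen B: f = (1/2)^(26/17) ≈ 0.3464; Cmin,ss = (1731/24)·f/(1−f) ≈ 38.225 mg/L.
Difference ≈ 1.462 − 38.225 ≈ -36.763 mg/L.

-36.8 mg/L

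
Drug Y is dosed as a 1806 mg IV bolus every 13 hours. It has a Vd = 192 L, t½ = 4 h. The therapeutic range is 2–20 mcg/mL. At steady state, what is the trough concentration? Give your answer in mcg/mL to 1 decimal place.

1.1 mcg/mL

k = ln2/t½ = ln2/4 ≈ 0.173287 h⁻¹; fraction remaining f = e^(−kτ) = e^(−0.173287×13) ≈ 0.1051.
At steady state, accumulation factor R = 1/(1 − e^(−kτ)) ≈ 1.1174.
Single-dose peak C₀ = D/Vd = 1806/192 ≈ 9.406 mcg/mL.
Steady-state peak Cmax,ss = C₀·R ≈ 9.406 × 1.1174 ≈ 10.510 mcg/mL.
Steady-state trough Cmin,ss = Cmax,ss·f ≈ 10.510 × 0.1051 ≈ 1.105 mcg/mL.
Trough 1.1 mcg/mL vs MEC 2 mcg/mL: subtherapeutic.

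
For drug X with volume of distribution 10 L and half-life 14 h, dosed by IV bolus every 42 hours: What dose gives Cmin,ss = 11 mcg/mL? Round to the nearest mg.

770 mg

τ/t½ = 42/14 ≈ 3, so f = (1/2)^(42/14) ≈ 0.125000.
Cmin,ss = (D/Vd)·f/(1−f), so D = Cmin,ss·Vd·(1−f)/f.
D = 11 × 10 × (1−f)/f ≈ 11 × 10 × 7.00000 ≈ 770.00 mg.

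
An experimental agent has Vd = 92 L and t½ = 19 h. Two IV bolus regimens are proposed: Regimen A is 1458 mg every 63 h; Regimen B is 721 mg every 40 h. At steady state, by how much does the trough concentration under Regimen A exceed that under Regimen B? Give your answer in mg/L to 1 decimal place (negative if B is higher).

-0.6 mg/L

Regimen A: f = (1/2)^(63/19) ≈ 0.1004; Cmin,ss = (1458/92)·f/(1−f) ≈ 1.769 mg/L.
Regimen B: f = (1/2)^(40/19) ≈ 0.2324; Cmin,ss = (721/92)·f/(1−f) ≈ 2.373 mg/L.
Difference ≈ 1.769 − 2.373 ≈ -0.604 mg/L.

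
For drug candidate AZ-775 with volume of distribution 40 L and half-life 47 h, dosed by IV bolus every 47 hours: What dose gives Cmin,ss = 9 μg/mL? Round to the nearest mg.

360 mg

τ/t½ = 47/47 ≈ 1, so f = (1/2)^(47/47) ≈ 0.500000.
Cmin,ss = (D/Vd)·f/(1−f), so D = Cmin,ss·Vd·(1−f)/f.
D = 9 × 40 × (1−f)/f ≈ 9 × 40 × 1.00000 ≈ 360.00 mg.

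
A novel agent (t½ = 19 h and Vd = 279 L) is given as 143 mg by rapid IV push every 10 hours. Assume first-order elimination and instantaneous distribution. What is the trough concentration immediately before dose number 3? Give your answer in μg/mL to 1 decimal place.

f = (1/2)^(τ/t½) = (1/2)^(10/19) ≈ 0.6943.
C₀ = D/Vd = 143/279 ≈ 0.513 μg/mL.
Before the 3rd dose, 2 doses have been given. Superposition: Cmin = C₀·(f + f²).
≈ 0.513 × (0.6943 + 0.4821) ≈ 0.513 × 1.1764 ≈ 0.603 μg/mL.

0.6 μg/mL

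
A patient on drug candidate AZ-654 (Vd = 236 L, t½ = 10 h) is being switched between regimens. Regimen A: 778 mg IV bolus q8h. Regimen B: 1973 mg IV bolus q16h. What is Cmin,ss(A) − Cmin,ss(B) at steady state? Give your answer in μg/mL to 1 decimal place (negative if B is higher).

Regimen A: f = (1/2)^(8/10) ≈ 0.5743; Cmin,ss = (778/236)·f/(1−f) ≈ 4.447 μg/mL.
Regimen B: f = (1/2)^(16/10) ≈ 0.3299; Cmin,ss = (1973/236)·f/(1−f) ≈ 4.116 μg/mL.
Difference ≈ 4.447 − 4.116 ≈ 0.331 μg/mL.

0.3 μg/mL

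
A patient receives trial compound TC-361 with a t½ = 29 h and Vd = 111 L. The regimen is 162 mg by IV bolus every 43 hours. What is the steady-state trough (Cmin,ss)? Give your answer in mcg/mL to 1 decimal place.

τ/t½ = 43/29 ≈ 1.4828, so fraction remaining f = (1/2)^(43/29) ≈ 0.3578.
Single-dose peak C₀ = D/Vd = 162/111 ≈ 1.459 mcg/mL.
Steady-state trough Cmin,ss = C₀·f/(1−f) ≈ 1.459 × 0.3578/0.6422 ≈ 0.813 mcg/mL.

0.8 mcg/mL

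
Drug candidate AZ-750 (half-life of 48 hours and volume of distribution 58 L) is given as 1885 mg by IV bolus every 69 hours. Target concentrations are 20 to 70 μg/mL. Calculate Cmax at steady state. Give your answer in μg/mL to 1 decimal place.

51.5 μg/mL

τ/t½ = 69/48 ≈ 1.4375, so fraction remaining f = (1/2)^(69/48) ≈ 0.3692.
At steady state, accumulation factor R = 1/(1 − e^(−kτ)) ≈ 1.5853.
Single-dose peak C₀ = D/Vd = 1885/58 ≈ 32.500 μg/mL.
Steady-state peak Cmax,ss = C₀·R ≈ 32.500 × 1.5853 ≈ 51.522 μg/mL.
Peak 51.5 μg/mL vs MTC 70 μg/mL: below toxic threshold.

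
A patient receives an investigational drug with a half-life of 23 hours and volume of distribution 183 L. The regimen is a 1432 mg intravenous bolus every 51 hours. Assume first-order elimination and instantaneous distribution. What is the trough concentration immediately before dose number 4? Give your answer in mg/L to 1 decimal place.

2.1 mg/L

f = (1/2)^(τ/t½) = (1/2)^(51/23) ≈ 0.2150.
C₀ = D/Vd = 1432/183 ≈ 7.825 mg/L.
Before the 4th dose, 3 doses have been given. Superposition: Cmin = C₀·(f + f² + … + f^3).
≈ 7.825 × (0.2150 + 0.0462 + 0.0099) ≈ 7.825 × 0.2711 ≈ 2.121 mg/L.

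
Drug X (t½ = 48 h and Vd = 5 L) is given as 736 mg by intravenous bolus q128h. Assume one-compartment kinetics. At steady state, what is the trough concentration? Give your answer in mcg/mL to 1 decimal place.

27.5 mcg/mL

k = ln2/t½ = ln2/48 ≈ 0.014441 h⁻¹; fraction remaining f = e^(−kτ) = e^(−0.014441×128) ≈ 0.1575.
Single-dose peak C₀ = D/Vd = 736/5 ≈ 147.200 mcg/mL.
Steady-state trough Cmin,ss = C₀·f/(1−f) ≈ 147.200 × 0.1575/0.8425 ≈ 27.518 mcg/mL.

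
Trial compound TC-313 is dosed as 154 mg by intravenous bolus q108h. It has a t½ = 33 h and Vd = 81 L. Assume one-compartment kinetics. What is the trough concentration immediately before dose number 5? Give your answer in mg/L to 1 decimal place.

0.2 mg/L

f = (1/2)^(τ/t½) = (1/2)^(108/33) ≈ 0.1035.
C₀ = D/Vd = 154/81 ≈ 1.901 mg/L.
Before the 5th dose, 4 doses have been given. Superposition: Cmin = C₀·(f + f² + … + f^4).
≈ 1.901 × (0.1035 + 0.0107 + 0.0011 + 0.0001) ≈ 1.901 × 0.1154 ≈ 0.219 mg/L.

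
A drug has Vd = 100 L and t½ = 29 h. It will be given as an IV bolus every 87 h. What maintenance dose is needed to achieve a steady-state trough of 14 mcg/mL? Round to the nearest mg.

τ/t½ = 87/29 ≈ 3, so f = (1/2)^(87/29) ≈ 0.125000.
Cmin,ss = (D/Vd)·f/(1−f), so D = Cmin,ss·Vd·(1−f)/f.
D = 14 × 100 × (1−f)/f ≈ 14 × 100 × 7.00000 ≈ 9800.00 mg.

9800 mg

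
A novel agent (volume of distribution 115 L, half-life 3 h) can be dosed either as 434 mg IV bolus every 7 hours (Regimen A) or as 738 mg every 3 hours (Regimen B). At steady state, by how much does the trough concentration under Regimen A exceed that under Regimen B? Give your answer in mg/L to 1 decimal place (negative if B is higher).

-5.5 mg/L

Regimen A: f = (1/2)^(7/3) ≈ 0.1984; Cmin,ss = (434/115)·f/(1−f) ≈ 0.934 mg/L.
Regimen B: f = (1/2)^(3/3) ≈ 0.5000; Cmin,ss = (738/115)·f/(1−f) ≈ 6.417 mg/L.
Difference ≈ 0.934 − 6.417 ≈ -5.483 mg/L.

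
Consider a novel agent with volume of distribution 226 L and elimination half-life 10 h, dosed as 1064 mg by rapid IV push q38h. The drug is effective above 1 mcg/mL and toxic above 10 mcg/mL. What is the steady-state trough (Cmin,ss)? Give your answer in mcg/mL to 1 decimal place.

τ/t½ = 38/10 ≈ 3.8, so fraction remaining f = (1/2)^(38/10) ≈ 0.0718.
Accumulation ratio R = 1/(1 − f) ≈ 1/0.9282 ≈ 1.0774.
Each bolus raises the concentration by D/Vd = 1064/226 ≈ 4.708 mcg/mL.
Cmax,ss = C₀/(1 − f) ≈ 4.708/0.9282 ≈ 5.072 mcg/mL.
One interval later, Cmin,ss = Cmax,ss·e^(−kτ) ≈ 5.072 × 0.0718 ≈ 0.364 mcg/mL.
Trough 0.4 mcg/mL vs MEC 1 mcg/mL: subtherapeutic.

0.4 mcg/mL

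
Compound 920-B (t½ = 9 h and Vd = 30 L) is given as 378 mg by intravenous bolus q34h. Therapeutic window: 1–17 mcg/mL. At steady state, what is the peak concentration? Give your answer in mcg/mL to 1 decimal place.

k = ln2/t½ = ln2/9 ≈ 0.077016 h⁻¹; fraction remaining f = e^(−kτ) = e^(−0.077016×34) ≈ 0.0729.
Accumulation ratio R = 1/(1 − f) ≈ 1/0.9271 ≈ 1.0786.
Single-dose peak C₀ = D/Vd = 378/30 ≈ 12.600 mcg/mL.
Steady-state peak Cmax,ss = C₀·R ≈ 12.600 × 1.0786 ≈ 13.590 mcg/mL.
Peak 13.6 mcg/mL vs MTC 17 mcg/mL: below toxic threshold.

13.6 mcg/mL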